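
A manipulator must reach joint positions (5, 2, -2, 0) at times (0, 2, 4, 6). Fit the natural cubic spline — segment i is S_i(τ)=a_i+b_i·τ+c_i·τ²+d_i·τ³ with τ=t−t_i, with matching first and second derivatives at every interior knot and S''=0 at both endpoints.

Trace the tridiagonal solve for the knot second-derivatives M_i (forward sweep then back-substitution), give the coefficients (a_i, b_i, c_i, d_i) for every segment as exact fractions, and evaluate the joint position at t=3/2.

Δ: Δ0=-3/2, Δ1=-2, Δ2=1
row 1: diag=8, rhs=-3; c'=1/4, d'=-3/8
row 2: denom=8−2·1/4=15/2; d'=(18−2·-3/8)/(15/2)=5/2
back: M2=5/2
back: M1=-3/8−1/4·5/2=-1
M: M0=0, M1=-1, M2=5/2, M3=0
seg 0: a=5, c=M0/2=0, d=(M1−M0)/(6·2)=-1/12, b=Δ0−h0·(2M0+M1)/6=-7/6
seg 1: a=2, c=M1/2=-1/2, d=(M2−M1)/(6·2)=7/24, b=Δ1−h1·(2M1+M2)/6=-13/6
seg 2: a=-2, c=M2/2=5/4, d=(M3−M2)/(6·2)=-5/24, b=Δ2−h2·(2M2+M3)/6=-2/3
t_q=3/2 → seg 0, τ=3/2; S=5+-7/6·τ+0·τ²+-1/12·τ³=95/32

  seg 0: a=5 b=-7/6 c=0 d=-1/12
  seg 1: a=2 b=-13/6 c=-1/2 d=7/24
  seg 2: a=-2 b=-2/3 c=5/4 d=-5/24
S(3/2) = 95/32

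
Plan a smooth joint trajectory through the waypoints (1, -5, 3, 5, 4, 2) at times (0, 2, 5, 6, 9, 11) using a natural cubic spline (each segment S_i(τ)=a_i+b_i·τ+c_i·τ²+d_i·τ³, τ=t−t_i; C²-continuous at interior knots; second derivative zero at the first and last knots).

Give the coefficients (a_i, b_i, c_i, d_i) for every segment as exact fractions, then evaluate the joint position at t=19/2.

  seg 0: a=1 b=-263/61 c=0 d=20/61
  seg 1: a=-5 b=-23/61 c=120/61 d=-523/1647
  seg 2: a=3 b=174/61 c=-163/183 d=7/183
  seg 3: a=5 b=217/183 c=-142/183 d=148/1647
  seg 4: a=4 b=-191/183 c=2/61 d=-1/183
S(19/2) = 1701/488

Δ: Δ0=-3, Δ1=8/3, Δ2=2, Δ3=-1/3, Δ4=-1
row 1: diag=10, rhs=34; c'=3/10, d'=17/5
row 2: denom=8−3·3/10=71/10; d'=(-4−3·17/5)/(71/10)=-2
row 3: denom=8−1·10/71=558/71; d'=(-14−1·-2)/(558/71)=-142/93
row 4: denom=10−3·71/186=549/62; d'=(-4−3·-142/93)/(549/62)=4/61
back: M4=4/61
back: M3=-142/93−71/186·4/61=-284/183
back: M2=-2−10/71·-284/183=-326/183
back: M1=17/5−3/10·-326/183=240/61
M: M0=0, M1=240/61, M2=-326/183, M3=-284/183, M4=4/61, M5=0
seg 0: a=1, c=M0/2=0, d=(M1−M0)/(6·2)=20/61, b=Δ0−h0·(2M0+M1)/6=-263/61
seg 1: a=-5, c=M1/2=120/61, d=(M2−M1)/(6·3)=-523/1647, b=Δ1−h1·(2M1+M2)/6=-23/61
seg 2: a=3, c=M2/2=-163/183, d=(M3−M2)/(6·1)=7/183, b=Δ2−h2·(2M2+M3)/6=174/61
seg 3: a=5, c=M3/2=-142/183, d=(M4−M3)/(6·3)=148/1647, b=Δ3−h3·(2M3+M4)/6=217/183
seg 4: a=4, c=M4/2=2/61, d=(M5−M4)/(6·2)=-1/183, b=Δ4−h4·(2M4+M5)/6=-191/183
t_q=19/2 → seg 4, τ=1/2; S=4+-191/183·τ+2/61·τ²+-1/183·τ³=1701/488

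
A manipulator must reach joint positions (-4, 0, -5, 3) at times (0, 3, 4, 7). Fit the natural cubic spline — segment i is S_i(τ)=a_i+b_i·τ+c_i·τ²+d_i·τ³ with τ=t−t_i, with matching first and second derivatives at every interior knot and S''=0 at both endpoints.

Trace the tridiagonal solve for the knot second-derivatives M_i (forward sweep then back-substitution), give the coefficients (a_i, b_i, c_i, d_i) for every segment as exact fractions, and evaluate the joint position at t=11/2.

Δ: Δ0=4/3, Δ1=-5, Δ2=8/3
row 1: diag=8, rhs=-38; c'=1/8, d'=-19/4
row 2: denom=8−1·1/8=63/8; d'=(46−1·-19/4)/(63/8)=58/9
back: M2=58/9
back: M1=-19/4−1/8·58/9=-50/9
M: M0=0, M1=-50/9, M2=58/9, M3=0
seg 0: a=-4, c=M0/2=0, d=(M1−M0)/(6·3)=-25/81, b=Δ0−h0·(2M0+M1)/6=37/9
seg 1: a=0, c=M1/2=-25/9, d=(M2−M1)/(6·1)=2, b=Δ1−h1·(2M1+M2)/6=-38/9
seg 2: a=-5, c=M2/2=29/9, d=(M3−M2)/(6·3)=-29/81, b=Δ2−h2·(2M2+M3)/6=-34/9
t_q=11/2 → seg 2, τ=3/2; S=-5+-34/9·τ+29/9·τ²+-29/81·τ³=-37/8

  seg 0: a=-4 b=37/9 c=0 d=-25/81
  seg 1: a=0 b=-38/9 c=-25/9 d=2
  seg 2: a=-5 b=-34/9 c=29/9 d=-29/81
S(11/2) = -37/8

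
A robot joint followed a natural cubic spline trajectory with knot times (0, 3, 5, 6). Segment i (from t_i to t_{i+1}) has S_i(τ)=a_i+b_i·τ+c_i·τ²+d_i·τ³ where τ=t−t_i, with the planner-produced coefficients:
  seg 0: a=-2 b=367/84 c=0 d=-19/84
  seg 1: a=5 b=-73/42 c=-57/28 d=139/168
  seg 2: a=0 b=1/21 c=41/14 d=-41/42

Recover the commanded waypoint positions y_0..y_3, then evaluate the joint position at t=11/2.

y_0=-2 y_1=5 y_2=0 y_3=2
S(11/2) = 71/112

y_0 = S_0(0) = a_0 = -2
y_1 = S_1(0) = a_1 = 5
y_2 = S_2(0) = a_2 = 0
y_3 = S_2(1) = 2
t_q=11/2 is in segment 2 (τ=1/2); S_2(τ)=71/112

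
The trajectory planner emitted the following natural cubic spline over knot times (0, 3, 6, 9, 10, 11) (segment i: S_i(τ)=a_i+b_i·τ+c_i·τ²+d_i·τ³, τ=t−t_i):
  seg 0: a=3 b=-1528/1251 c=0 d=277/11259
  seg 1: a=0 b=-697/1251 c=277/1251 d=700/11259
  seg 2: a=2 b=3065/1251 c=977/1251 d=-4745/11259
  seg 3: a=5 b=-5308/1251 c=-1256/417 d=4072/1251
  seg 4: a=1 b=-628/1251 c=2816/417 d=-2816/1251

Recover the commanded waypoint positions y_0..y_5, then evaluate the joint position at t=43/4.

y_0=3 y_1=0 y_2=2 y_3=5 y_4=1 y_5=5
S(43/4) = 1448/417

y_0 = S_0(0) = a_0 = 3
y_1 = S_1(0) = a_1 = 0
y_2 = S_2(0) = a_2 = 2
y_3 = S_3(0) = a_3 = 5
y_4 = S_4(0) = a_4 = 1
y_5 = S_4(1) = 5
t_q=43/4 is in segment 4 (τ=3/4); S_4(τ)=1448/417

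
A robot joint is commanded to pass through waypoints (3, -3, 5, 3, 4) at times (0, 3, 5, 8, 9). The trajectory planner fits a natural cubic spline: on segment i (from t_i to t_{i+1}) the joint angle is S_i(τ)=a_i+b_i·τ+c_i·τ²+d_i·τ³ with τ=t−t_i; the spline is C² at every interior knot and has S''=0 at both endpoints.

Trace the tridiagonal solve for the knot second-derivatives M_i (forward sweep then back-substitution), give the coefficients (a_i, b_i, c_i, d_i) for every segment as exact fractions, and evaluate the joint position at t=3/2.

  seg 0: a=3 b=-1444/339 c=0 d=766/3051
  seg 1: a=-3 b=854/339 c=766/339 d=-515/678
  seg 2: a=5 b=276/113 c=-779/339 d=1283/3051
  seg 3: a=3 b=1/113 c=168/113 d=-56/113
S(3/2) = -1149/452

Δ: Δ0=-2, Δ1=4, Δ2=-2/3, Δ3=1
row 1: diag=10, rhs=36; c'=1/5, d'=18/5
row 2: denom=10−2·1/5=48/5; d'=(-28−2·18/5)/(48/5)=-11/3
row 3: denom=8−3·5/16=113/16; d'=(10−3·-11/3)/(113/16)=336/113
back: M3=336/113
back: M2=-11/3−5/16·336/113=-1558/339
back: M1=18/5−1/5·-1558/339=1532/339
M: M0=0, M1=1532/339, M2=-1558/339, M3=336/113, M4=0
seg 0: a=3, c=M0/2=0, d=(M1−M0)/(6·3)=766/3051, b=Δ0−h0·(2M0+M1)/6=-1444/339
seg 1: a=-3, c=M1/2=766/339, d=(M2−M1)/(6·2)=-515/678, b=Δ1−h1·(2M1+M2)/6=854/339
seg 2: a=5, c=M2/2=-779/339, d=(M3−M2)/(6·3)=1283/3051, b=Δ2−h2·(2M2+M3)/6=276/113
seg 3: a=3, c=M3/2=168/113, d=(M4−M3)/(6·1)=-56/113, b=Δ3−h3·(2M3+M4)/6=1/113
t_q=3/2 → seg 0, τ=3/2; S=3+-1444/339·τ+0·τ²+766/3051·τ³=-1149/452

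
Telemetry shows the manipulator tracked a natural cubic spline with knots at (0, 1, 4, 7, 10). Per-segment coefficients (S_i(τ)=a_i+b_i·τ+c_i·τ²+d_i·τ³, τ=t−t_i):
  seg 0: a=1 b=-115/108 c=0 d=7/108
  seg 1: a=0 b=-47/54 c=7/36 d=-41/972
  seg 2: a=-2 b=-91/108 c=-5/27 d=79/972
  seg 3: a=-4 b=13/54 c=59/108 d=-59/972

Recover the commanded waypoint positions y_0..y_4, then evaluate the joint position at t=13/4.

y_0=1 y_1=0 y_2=-2 y_3=-4 y_4=0
S(13/4) = -1117/768

y_0 = S_0(0) = a_0 = 1
y_1 = S_1(0) = a_1 = 0
y_2 = S_2(0) = a_2 = -2
y_3 = S_3(0) = a_3 = -4
y_4 = S_3(3) = 0
t_q=13/4 is in segment 1 (τ=9/4); S_1(τ)=-1117/768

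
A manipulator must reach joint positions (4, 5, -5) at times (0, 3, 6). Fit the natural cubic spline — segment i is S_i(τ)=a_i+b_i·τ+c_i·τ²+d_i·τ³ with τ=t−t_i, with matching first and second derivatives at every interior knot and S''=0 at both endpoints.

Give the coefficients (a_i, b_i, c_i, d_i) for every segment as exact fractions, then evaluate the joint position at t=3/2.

Δ: Δ0=1/3, Δ1=-10/3
row 1: diag=12, rhs=-22; c'=1/4, d'=-11/6
back: M1=-11/6
M: M0=0, M1=-11/6, M2=0
seg 0: a=4, c=M0/2=0, d=(M1−M0)/(6·3)=-11/108, b=Δ0−h0·(2M0+M1)/6=5/4
seg 1: a=5, c=M1/2=-11/12, d=(M2−M1)/(6·3)=11/108, b=Δ1−h1·(2M1+M2)/6=-3/2
t_q=3/2 → seg 0, τ=3/2; S=4+5/4·τ+0·τ²+-11/108·τ³=177/32

  seg 0: a=4 b=5/4 c=0 d=-11/108
  seg 1: a=5 b=-3/2 c=-11/12 d=11/108
S(3/2) = 177/32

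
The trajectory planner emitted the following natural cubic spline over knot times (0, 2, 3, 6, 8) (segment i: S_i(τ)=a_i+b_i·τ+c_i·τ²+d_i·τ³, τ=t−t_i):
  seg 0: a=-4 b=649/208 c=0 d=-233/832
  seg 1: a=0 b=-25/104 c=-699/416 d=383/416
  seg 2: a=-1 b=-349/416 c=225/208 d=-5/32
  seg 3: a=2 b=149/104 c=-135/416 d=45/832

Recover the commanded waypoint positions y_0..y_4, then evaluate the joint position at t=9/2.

y_0 = S_0(0) = a_0 = -4
y_1 = S_1(0) = a_1 = 0
y_2 = S_2(0) = a_2 = -1
y_3 = S_3(0) = a_3 = 2
y_4 = S_3(2) = 4
t_q=9/2 is in segment 2 (τ=3/2); S_2(τ)=-1171/3328

y_0=-4 y_1=0 y_2=-1 y_3=2 y_4=4
S(9/2) = -1171/3328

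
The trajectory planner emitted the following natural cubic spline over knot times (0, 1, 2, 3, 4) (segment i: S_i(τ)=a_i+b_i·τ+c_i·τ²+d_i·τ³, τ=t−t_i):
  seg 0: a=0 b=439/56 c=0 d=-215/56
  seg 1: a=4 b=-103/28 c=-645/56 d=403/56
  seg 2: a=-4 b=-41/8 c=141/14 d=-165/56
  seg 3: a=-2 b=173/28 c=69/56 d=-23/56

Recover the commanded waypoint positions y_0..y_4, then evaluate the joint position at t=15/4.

y_0=0 y_1=4 y_2=-4 y_3=-2 y_4=5
S(15/4) = 11303/3584

y_0 = S_0(0) = a_0 = 0
y_1 = S_1(0) = a_1 = 4
y_2 = S_2(0) = a_2 = -4
y_3 = S_3(0) = a_3 = -2
y_4 = S_3(1) = 5
t_q=15/4 is in segment 3 (τ=3/4); S_3(τ)=11303/3584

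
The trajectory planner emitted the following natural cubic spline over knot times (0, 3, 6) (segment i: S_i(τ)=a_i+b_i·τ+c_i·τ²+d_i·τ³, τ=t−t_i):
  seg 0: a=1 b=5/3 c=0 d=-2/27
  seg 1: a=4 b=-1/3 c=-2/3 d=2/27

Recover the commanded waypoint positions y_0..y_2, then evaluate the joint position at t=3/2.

y_0=1 y_1=4 y_2=-1
S(3/2) = 13/4

y_0 = S_0(0) = a_0 = 1
y_1 = S_1(0) = a_1 = 4
y_2 = S_1(3) = -1
t_q=3/2 is in segment 0 (τ=3/2); S_0(τ)=13/4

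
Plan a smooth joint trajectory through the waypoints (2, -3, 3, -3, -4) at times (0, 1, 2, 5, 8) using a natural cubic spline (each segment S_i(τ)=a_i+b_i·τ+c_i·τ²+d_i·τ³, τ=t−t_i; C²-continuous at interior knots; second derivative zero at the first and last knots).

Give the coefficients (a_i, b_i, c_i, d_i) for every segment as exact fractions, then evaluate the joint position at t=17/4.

  seg 0: a=2 b=-1369/168 c=0 d=529/168
  seg 1: a=-3 b=109/84 c=529/56 d=-797/168
  seg 2: a=3 b=143/24 c=-67/14 d=1075/1512
  seg 3: a=-3 b=-299/84 c=271/168 d=-271/1512
S(17/4) = 993/3584

Δ: Δ0=-5, Δ1=6, Δ2=-2, Δ3=-1/3
row 1: diag=4, rhs=66; c'=1/4, d'=33/2
row 2: denom=8−1·1/4=31/4; d'=(-48−1·33/2)/(31/4)=-258/31
row 3: denom=12−3·12/31=336/31; d'=(10−3·-258/31)/(336/31)=271/84
back: M3=271/84
back: M2=-258/31−12/31·271/84=-67/7
back: M1=33/2−1/4·-67/7=529/28
M: M0=0, M1=529/28, M2=-67/7, M3=271/84, M4=0
seg 0: a=2, c=M0/2=0, d=(M1−M0)/(6·1)=529/168, b=Δ0−h0·(2M0+M1)/6=-1369/168
seg 1: a=-3, c=M1/2=529/56, d=(M2−M1)/(6·1)=-797/168, b=Δ1−h1·(2M1+M2)/6=109/84
seg 2: a=3, c=M2/2=-67/14, d=(M3−M2)/(6·3)=1075/1512, b=Δ2−h2·(2M2+M3)/6=143/24
seg 3: a=-3, c=M3/2=271/168, d=(M4−M3)/(6·3)=-271/1512, b=Δ3−h3·(2M3+M4)/6=-299/84
t_q=17/4 → seg 2, τ=9/4; S=3+143/24·τ+-67/14·τ²+1075/1512·τ³=993/3584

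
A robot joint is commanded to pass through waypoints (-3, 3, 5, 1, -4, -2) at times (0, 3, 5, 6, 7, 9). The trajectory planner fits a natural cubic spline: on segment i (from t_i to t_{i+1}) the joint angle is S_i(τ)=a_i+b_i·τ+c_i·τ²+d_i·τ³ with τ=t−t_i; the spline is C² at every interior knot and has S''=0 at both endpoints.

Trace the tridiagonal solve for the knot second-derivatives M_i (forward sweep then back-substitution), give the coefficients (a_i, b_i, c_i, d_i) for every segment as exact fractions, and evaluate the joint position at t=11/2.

Δ: Δ0=2, Δ1=1, Δ2=-4, Δ3=-5, Δ4=1
row 1: diag=10, rhs=-6; c'=1/5, d'=-3/5
row 2: denom=6−2·1/5=28/5; d'=(-30−2·-3/5)/(28/5)=-36/7
row 3: denom=4−1·5/28=107/28; d'=(-6−1·-36/7)/(107/28)=-24/107
row 4: denom=6−1·28/107=614/107; d'=(36−1·-24/107)/(614/107)=1938/307
back: M4=1938/307
back: M3=-24/107−28/107·1938/307=-576/307
back: M2=-36/7−5/28·-576/307=-1476/307
back: M1=-3/5−1/5·-1476/307=111/307
M: M0=0, M1=111/307, M2=-1476/307, M3=-576/307, M4=1938/307, M5=0
seg 0: a=-3, c=M0/2=0, d=(M1−M0)/(6·3)=37/1842, b=Δ0−h0·(2M0+M1)/6=1117/614
seg 1: a=3, c=M1/2=111/614, d=(M2−M1)/(6·2)=-529/1228, b=Δ1−h1·(2M1+M2)/6=725/307
seg 2: a=5, c=M2/2=-738/307, d=(M3−M2)/(6·1)=150/307, b=Δ2−h2·(2M2+M3)/6=-640/307
seg 3: a=1, c=M3/2=-288/307, d=(M4−M3)/(6·1)=419/307, b=Δ3−h3·(2M3+M4)/6=-1666/307
seg 4: a=-4, c=M4/2=969/307, d=(M5−M4)/(6·2)=-323/614, b=Δ4−h4·(2M4+M5)/6=-985/307
t_q=11/2 → seg 2, τ=1/2; S=5+-640/307·τ+-738/307·τ²+150/307·τ³=4197/1228

  seg 0: a=-3 b=1117/614 c=0 d=37/1842
  seg 1: a=3 b=725/307 c=111/614 d=-529/1228
  seg 2: a=5 b=-640/307 c=-738/307 d=150/307
  seg 3: a=1 b=-1666/307 c=-288/307 d=419/307
  seg 4: a=-4 b=-985/307 c=969/307 d=-323/614
S(11/2) = 4197/1228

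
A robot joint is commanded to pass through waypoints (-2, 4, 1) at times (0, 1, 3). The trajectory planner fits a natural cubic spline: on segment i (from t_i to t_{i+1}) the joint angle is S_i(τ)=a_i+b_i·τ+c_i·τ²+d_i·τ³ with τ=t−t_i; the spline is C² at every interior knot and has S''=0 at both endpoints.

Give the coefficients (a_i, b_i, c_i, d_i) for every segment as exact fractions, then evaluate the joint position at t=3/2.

Δ: Δ0=6, Δ1=-3/2
row 1: diag=6, rhs=-45; c'=1/3, d'=-15/2
back: M1=-15/2
M: M0=0, M1=-15/2, M2=0
seg 0: a=-2, c=M0/2=0, d=(M1−M0)/(6·1)=-5/4, b=Δ0−h0·(2M0+M1)/6=29/4
seg 1: a=4, c=M1/2=-15/4, d=(M2−M1)/(6·2)=5/8, b=Δ1−h1·(2M1+M2)/6=7/2
t_q=3/2 → seg 1, τ=1/2; S=4+7/2·τ+-15/4·τ²+5/8·τ³=313/64

  seg 0: a=-2 b=29/4 c=0 d=-5/4
  seg 1: a=4 b=7/2 c=-15/4 d=5/8
S(3/2) = 313/64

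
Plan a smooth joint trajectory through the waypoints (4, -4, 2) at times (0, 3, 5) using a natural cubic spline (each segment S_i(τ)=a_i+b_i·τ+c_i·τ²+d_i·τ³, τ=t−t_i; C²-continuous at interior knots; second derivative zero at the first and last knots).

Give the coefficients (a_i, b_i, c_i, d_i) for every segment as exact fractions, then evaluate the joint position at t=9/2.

Δ: Δ0=-8/3, Δ1=3
row 1: diag=10, rhs=34; c'=1/5, d'=17/5
back: M1=17/5
M: M0=0, M1=17/5, M2=0
seg 0: a=4, c=M0/2=0, d=(M1−M0)/(6·3)=17/90, b=Δ0−h0·(2M0+M1)/6=-131/30
seg 1: a=-4, c=M1/2=17/10, d=(M2−M1)/(6·2)=-17/60, b=Δ1−h1·(2M1+M2)/6=11/15
t_q=9/2 → seg 1, τ=3/2; S=-4+11/15·τ+17/10·τ²+-17/60·τ³=-1/32

  seg 0: a=4 b=-131/30 c=0 d=17/90
  seg 1: a=-4 b=11/15 c=17/10 d=-17/60
S(9/2) = -1/32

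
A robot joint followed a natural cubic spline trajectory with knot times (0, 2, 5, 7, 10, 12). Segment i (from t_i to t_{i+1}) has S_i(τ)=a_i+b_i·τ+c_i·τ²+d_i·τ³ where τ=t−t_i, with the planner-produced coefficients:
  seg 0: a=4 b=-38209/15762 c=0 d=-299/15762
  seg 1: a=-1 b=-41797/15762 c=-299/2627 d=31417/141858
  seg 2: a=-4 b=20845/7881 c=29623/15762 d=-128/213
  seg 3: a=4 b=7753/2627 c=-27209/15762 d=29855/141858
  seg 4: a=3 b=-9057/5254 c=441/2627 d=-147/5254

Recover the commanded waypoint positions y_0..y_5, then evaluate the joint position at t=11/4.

y_0=4 y_1=-1 y_2=-4 y_3=4 y_4=3 y_5=0
S(11/4) = -995119/336256

y_0 = S_0(0) = a_0 = 4
y_1 = S_1(0) = a_1 = -1
y_2 = S_2(0) = a_2 = -4
y_3 = S_3(0) = a_3 = 4
y_4 = S_4(0) = a_4 = 3
y_5 = S_4(2) = 0
t_q=11/4 is in segment 1 (τ=3/4); S_1(τ)=-995119/336256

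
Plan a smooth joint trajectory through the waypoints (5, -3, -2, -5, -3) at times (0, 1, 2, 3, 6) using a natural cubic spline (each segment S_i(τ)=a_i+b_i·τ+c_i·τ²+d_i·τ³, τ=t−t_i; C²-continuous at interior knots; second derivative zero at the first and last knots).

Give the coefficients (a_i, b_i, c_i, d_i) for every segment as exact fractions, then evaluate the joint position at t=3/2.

Δ: Δ0=-8, Δ1=1, Δ2=-3, Δ3=2/3
row 1: diag=4, rhs=54; c'=1/4, d'=27/2
row 2: denom=4−1·1/4=15/4; d'=(-24−1·27/2)/(15/4)=-10
row 3: denom=8−1·4/15=116/15; d'=(22−1·-10)/(116/15)=120/29
back: M3=120/29
back: M2=-10−4/15·120/29=-322/29
back: M1=27/2−1/4·-322/29=472/29
M: M0=0, M1=472/29, M2=-322/29, M3=120/29, M4=0
seg 0: a=5, c=M0/2=0, d=(M1−M0)/(6·1)=236/87, b=Δ0−h0·(2M0+M1)/6=-932/87
seg 1: a=-3, c=M1/2=236/29, d=(M2−M1)/(6·1)=-397/87, b=Δ1−h1·(2M1+M2)/6=-224/87
seg 2: a=-2, c=M2/2=-161/29, d=(M3−M2)/(6·1)=221/87, b=Δ2−h2·(2M2+M3)/6=1/87
seg 3: a=-5, c=M3/2=60/29, d=(M4−M3)/(6·3)=-20/87, b=Δ3−h3·(2M3+M4)/6=-302/87
t_q=3/2 → seg 1, τ=1/2; S=-3+-224/87·τ+236/29·τ²+-397/87·τ³=-655/232

  seg 0: a=5 b=-932/87 c=0 d=236/87
  seg 1: a=-3 b=-224/87 c=236/29 d=-397/87
  seg 2: a=-2 b=1/87 c=-161/29 d=221/87
  seg 3: a=-5 b=-302/87 c=60/29 d=-20/87
S(3/2) = -655/232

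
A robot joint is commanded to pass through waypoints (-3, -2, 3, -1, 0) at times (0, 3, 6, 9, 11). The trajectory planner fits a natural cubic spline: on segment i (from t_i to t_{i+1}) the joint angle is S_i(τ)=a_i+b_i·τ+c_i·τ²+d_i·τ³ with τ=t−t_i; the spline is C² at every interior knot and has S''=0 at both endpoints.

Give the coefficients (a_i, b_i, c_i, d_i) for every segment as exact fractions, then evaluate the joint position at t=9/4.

Δ: Δ0=1/3, Δ1=5/3, Δ2=-4/3, Δ3=1/2
row 1: diag=12, rhs=8; c'=1/4, d'=2/3
row 2: denom=12−3·1/4=45/4; d'=(-18−3·2/3)/(45/4)=-16/9
row 3: denom=10−3·4/15=46/5; d'=(11−3·-16/9)/(46/5)=245/138
back: M3=245/138
back: M2=-16/9−4/15·245/138=-466/207
back: M1=2/3−1/4·-466/207=509/414
M: M0=0, M1=509/414, M2=-466/207, M3=245/138, M4=0
seg 0: a=-3, c=M0/2=0, d=(M1−M0)/(6·3)=509/7452, b=Δ0−h0·(2M0+M1)/6=-233/828
seg 1: a=-2, c=M1/2=509/828, d=(M2−M1)/(6·3)=-1441/7452, b=Δ1−h1·(2M1+M2)/6=647/414
seg 2: a=3, c=M2/2=-233/207, d=(M3−M2)/(6·3)=1667/7452, b=Δ2−h2·(2M2+M3)/6=25/828
seg 3: a=-1, c=M3/2=245/276, d=(M4−M3)/(6·2)=-245/1656, b=Δ3−h3·(2M3+M4)/6=-283/414
t_q=9/4 → seg 0, τ=9/4; S=-3+-233/828·τ+0·τ²+509/7452·τ³=-16811/5888

  seg 0: a=-3 b=-233/828 c=0 d=509/7452
  seg 1: a=-2 b=647/414 c=509/828 d=-1441/7452
  seg 2: a=3 b=25/828 c=-233/207 d=1667/7452
  seg 3: a=-1 b=-283/414 c=245/276 d=-245/1656
S(9/4) = -16811/5888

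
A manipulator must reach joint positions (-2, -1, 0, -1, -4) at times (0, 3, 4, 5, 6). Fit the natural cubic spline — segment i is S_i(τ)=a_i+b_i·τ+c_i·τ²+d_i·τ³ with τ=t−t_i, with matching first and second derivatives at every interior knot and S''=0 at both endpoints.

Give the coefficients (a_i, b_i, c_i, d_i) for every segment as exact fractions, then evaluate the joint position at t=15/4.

  seg 0: a=-2 b=-7/87 c=0 d=4/87
  seg 1: a=-1 b=101/87 c=12/29 d=-50/87
  seg 2: a=0 b=23/87 c=-38/29 d=4/87
  seg 3: a=-1 b=-193/87 c=-34/29 d=34/87
S(15/4) = -129/928

Δ: Δ0=1/3, Δ1=1, Δ2=-1, Δ3=-3
row 1: diag=8, rhs=4; c'=1/8, d'=1/2
row 2: denom=4−1·1/8=31/8; d'=(-12−1·1/2)/(31/8)=-100/31
row 3: denom=4−1·8/31=116/31; d'=(-12−1·-100/31)/(116/31)=-68/29
back: M3=-68/29
back: M2=-100/31−8/31·-68/29=-76/29
back: M1=1/2−1/8·-76/29=24/29
M: M0=0, M1=24/29, M2=-76/29, M3=-68/29, M4=0
seg 0: a=-2, c=M0/2=0, d=(M1−M0)/(6·3)=4/87, b=Δ0−h0·(2M0+M1)/6=-7/87
seg 1: a=-1, c=M1/2=12/29, d=(M2−M1)/(6·1)=-50/87, b=Δ1−h1·(2M1+M2)/6=101/87
seg 2: a=0, c=M2/2=-38/29, d=(M3−M2)/(6·1)=4/87, b=Δ2−h2·(2M2+M3)/6=23/87
seg 3: a=-1, c=M3/2=-34/29, d=(M4−M3)/(6·1)=34/87, b=Δ3−h3·(2M3+M4)/6=-193/87
t_q=15/4 → seg 1, τ=3/4; S=-1+101/87·τ+12/29·τ²+-50/87·τ³=-129/928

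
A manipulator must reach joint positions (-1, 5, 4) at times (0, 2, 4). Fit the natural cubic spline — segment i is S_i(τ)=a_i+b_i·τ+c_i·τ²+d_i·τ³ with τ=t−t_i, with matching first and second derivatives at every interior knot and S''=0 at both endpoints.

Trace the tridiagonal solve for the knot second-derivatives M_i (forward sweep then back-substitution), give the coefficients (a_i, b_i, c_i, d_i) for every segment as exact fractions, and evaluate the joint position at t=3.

Δ: Δ0=3, Δ1=-1/2
row 1: diag=8, rhs=-21; c'=1/4, d'=-21/8
back: M1=-21/8
M: M0=0, M1=-21/8, M2=0
seg 0: a=-1, c=M0/2=0, d=(M1−M0)/(6·2)=-7/32, b=Δ0−h0·(2M0+M1)/6=31/8
seg 1: a=5, c=M1/2=-21/16, d=(M2−M1)/(6·2)=7/32, b=Δ1−h1·(2M1+M2)/6=5/4
t_q=3 → seg 1, τ=1; S=5+5/4·τ+-21/16·τ²+7/32·τ³=165/32

  seg 0: a=-1 b=31/8 c=0 d=-7/32
  seg 1: a=5 b=5/4 c=-21/16 d=7/32
S(3) = 165/32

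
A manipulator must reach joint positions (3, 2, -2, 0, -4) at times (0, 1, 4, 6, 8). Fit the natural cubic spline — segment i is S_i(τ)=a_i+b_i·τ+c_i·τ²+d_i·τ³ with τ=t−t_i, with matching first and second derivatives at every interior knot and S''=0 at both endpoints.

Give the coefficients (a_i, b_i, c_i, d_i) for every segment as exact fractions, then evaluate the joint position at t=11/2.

Δ: Δ0=-1, Δ1=-4/3, Δ2=1, Δ3=-2
row 1: diag=8, rhs=-2; c'=3/8, d'=-1/4
row 2: denom=10−3·3/8=71/8; d'=(14−3·-1/4)/(71/8)=118/71
row 3: denom=8−2·16/71=536/71; d'=(-18−2·118/71)/(536/71)=-757/268
back: M3=-757/268
back: M2=118/71−16/71·-757/268=154/67
back: M1=-1/4−3/8·154/67=-149/134
M: M0=0, M1=-149/134, M2=154/67, M3=-757/268, M4=0
seg 0: a=3, c=M0/2=0, d=(M1−M0)/(6·1)=-149/804, b=Δ0−h0·(2M0+M1)/6=-655/804
seg 1: a=2, c=M1/2=-149/268, d=(M2−M1)/(6·3)=457/2412, b=Δ1−h1·(2M1+M2)/6=-551/402
seg 2: a=-2, c=M2/2=77/67, d=(M3−M2)/(6·2)=-1373/3216, b=Δ2−h2·(2M2+M3)/6=329/804
seg 3: a=0, c=M3/2=-757/536, d=(M4−M3)/(6·2)=757/3216, b=Δ3−h3·(2M3+M4)/6=-47/402
t_q=11/2 → seg 2, τ=3/2; S=-2+329/804·τ+77/67·τ²+-1373/3216·τ³=-2069/8576

  seg 0: a=3 b=-655/804 c=0 d=-149/804
  seg 1: a=2 b=-551/402 c=-149/268 d=457/2412
  seg 2: a=-2 b=329/804 c=77/67 d=-1373/3216
  seg 3: a=0 b=-47/402 c=-757/536 d=757/3216
S(11/2) = -2069/8576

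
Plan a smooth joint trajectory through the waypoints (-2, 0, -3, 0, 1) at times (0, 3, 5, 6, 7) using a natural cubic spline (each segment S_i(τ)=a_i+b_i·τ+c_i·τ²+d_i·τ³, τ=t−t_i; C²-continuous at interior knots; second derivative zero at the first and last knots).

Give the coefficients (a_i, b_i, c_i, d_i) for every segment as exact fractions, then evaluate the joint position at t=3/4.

Δ: Δ0=2/3, Δ1=-3/2, Δ2=3, Δ3=1
row 1: diag=10, rhs=-13; c'=1/5, d'=-13/10
row 2: denom=6−2·1/5=28/5; d'=(27−2·-13/10)/(28/5)=37/7
row 3: denom=4−1·5/28=107/28; d'=(-12−1·37/7)/(107/28)=-484/107
back: M3=-484/107
back: M2=37/7−5/28·-484/107=652/107
back: M1=-13/10−1/5·652/107=-539/214
M: M0=0, M1=-539/214, M2=652/107, M3=-484/107, M4=0
seg 0: a=-2, c=M0/2=0, d=(M1−M0)/(6·3)=-539/3852, b=Δ0−h0·(2M0+M1)/6=2473/1284
seg 1: a=0, c=M1/2=-539/428, d=(M2−M1)/(6·2)=1843/2568, b=Δ1−h1·(2M1+M2)/6=-1189/642
seg 2: a=-3, c=M2/2=326/107, d=(M3−M2)/(6·1)=-568/321, b=Δ2−h2·(2M2+M3)/6=553/321
seg 3: a=0, c=M3/2=-242/107, d=(M4−M3)/(6·1)=242/321, b=Δ3−h3·(2M3+M4)/6=805/321
t_q=3/4 → seg 0, τ=3/4; S=-2+2473/1284·τ+0·τ²+-539/3852·τ³=-16833/27392

  seg 0: a=-2 b=2473/1284 c=0 d=-539/3852
  seg 1: a=0 b=-1189/642 c=-539/428 d=1843/2568
  seg 2: a=-3 b=553/321 c=326/107 d=-568/321
  seg 3: a=0 b=805/321 c=-242/107 d=242/321
S(3/4) = -16833/27392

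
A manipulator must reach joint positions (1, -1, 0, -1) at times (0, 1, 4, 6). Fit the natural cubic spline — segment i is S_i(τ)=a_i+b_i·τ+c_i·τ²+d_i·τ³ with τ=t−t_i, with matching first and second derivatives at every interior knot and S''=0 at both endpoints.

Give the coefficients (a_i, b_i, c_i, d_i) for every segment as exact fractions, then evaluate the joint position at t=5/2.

  seg 0: a=1 b=-1007/426 c=0 d=155/426
  seg 1: a=-1 b=-271/213 c=155/142 d=-79/426
  seg 2: a=0 b=115/426 c=-41/71 d=41/426
S(5/2) = -1225/1136

Δ: Δ0=-2, Δ1=1/3, Δ2=-1/2
row 1: diag=8, rhs=14; c'=3/8, d'=7/4
row 2: denom=10−3·3/8=71/8; d'=(-5−3·7/4)/(71/8)=-82/71
back: M2=-82/71
back: M1=7/4−3/8·-82/71=155/71
M: M0=0, M1=155/71, M2=-82/71, M3=0
seg 0: a=1, c=M0/2=0, d=(M1−M0)/(6·1)=155/426, b=Δ0−h0·(2M0+M1)/6=-1007/426
seg 1: a=-1, c=M1/2=155/142, d=(M2−M1)/(6·3)=-79/426, b=Δ1−h1·(2M1+M2)/6=-271/213
seg 2: a=0, c=M2/2=-41/71, d=(M3−M2)/(6·2)=41/426, b=Δ2−h2·(2M2+M3)/6=115/426
t_q=5/2 → seg 1, τ=3/2; S=-1+-271/213·τ+155/142·τ²+-79/426·τ³=-1225/1136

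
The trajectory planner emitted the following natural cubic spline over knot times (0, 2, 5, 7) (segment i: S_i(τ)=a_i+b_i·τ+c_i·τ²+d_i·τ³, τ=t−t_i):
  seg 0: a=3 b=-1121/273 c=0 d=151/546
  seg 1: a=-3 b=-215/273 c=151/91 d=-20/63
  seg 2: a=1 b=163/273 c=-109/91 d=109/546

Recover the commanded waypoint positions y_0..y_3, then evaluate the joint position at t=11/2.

y_0=3 y_1=-3 y_2=1 y_3=-1
S(11/2) = 213/208

y_0 = S_0(0) = a_0 = 3
y_1 = S_1(0) = a_1 = -3
y_2 = S_2(0) = a_2 = 1
y_3 = S_2(2) = -1
t_q=11/2 is in segment 2 (τ=1/2); S_2(τ)=213/208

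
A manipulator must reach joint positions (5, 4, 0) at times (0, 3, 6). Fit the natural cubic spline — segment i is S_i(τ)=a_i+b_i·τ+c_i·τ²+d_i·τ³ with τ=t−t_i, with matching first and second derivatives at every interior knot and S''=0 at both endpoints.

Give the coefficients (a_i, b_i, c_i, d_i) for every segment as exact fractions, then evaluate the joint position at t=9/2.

  seg 0: a=5 b=-1/12 c=0 d=-1/36
  seg 1: a=4 b=-5/6 c=-1/4 d=1/36
S(9/2) = 73/32

Δ: Δ0=-1/3, Δ1=-4/3
row 1: diag=12, rhs=-6; c'=1/4, d'=-1/2
back: M1=-1/2
M: M0=0, M1=-1/2, M2=0
seg 0: a=5, c=M0/2=0, d=(M1−M0)/(6·3)=-1/36, b=Δ0−h0·(2M0+M1)/6=-1/12
seg 1: a=4, c=M1/2=-1/4, d=(M2−M1)/(6·3)=1/36, b=Δ1−h1·(2M1+M2)/6=-5/6
t_q=9/2 → seg 1, τ=3/2; S=4+-5/6·τ+-1/4·τ²+1/36·τ³=73/32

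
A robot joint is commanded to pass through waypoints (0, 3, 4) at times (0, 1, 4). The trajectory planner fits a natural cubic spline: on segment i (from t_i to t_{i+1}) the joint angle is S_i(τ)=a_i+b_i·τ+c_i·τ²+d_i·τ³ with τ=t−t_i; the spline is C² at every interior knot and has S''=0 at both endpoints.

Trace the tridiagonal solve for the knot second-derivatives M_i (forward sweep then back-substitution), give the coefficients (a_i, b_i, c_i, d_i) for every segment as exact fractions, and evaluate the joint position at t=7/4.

  seg 0: a=0 b=10/3 c=0 d=-1/3
  seg 1: a=3 b=7/3 c=-1 d=1/9
S(7/4) = 271/64

Δ: Δ0=3, Δ1=1/3
row 1: diag=8, rhs=-16; c'=3/8, d'=-2
back: M1=-2
M: M0=0, M1=-2, M2=0
seg 0: a=0, c=M0/2=0, d=(M1−M0)/(6·1)=-1/3, b=Δ0−h0·(2M0+M1)/6=10/3
seg 1: a=3, c=M1/2=-1, d=(M2−M1)/(6·3)=1/9, b=Δ1−h1·(2M1+M2)/6=7/3
t_q=7/4 → seg 1, τ=3/4; S=3+7/3·τ+-1·τ²+1/9·τ³=271/64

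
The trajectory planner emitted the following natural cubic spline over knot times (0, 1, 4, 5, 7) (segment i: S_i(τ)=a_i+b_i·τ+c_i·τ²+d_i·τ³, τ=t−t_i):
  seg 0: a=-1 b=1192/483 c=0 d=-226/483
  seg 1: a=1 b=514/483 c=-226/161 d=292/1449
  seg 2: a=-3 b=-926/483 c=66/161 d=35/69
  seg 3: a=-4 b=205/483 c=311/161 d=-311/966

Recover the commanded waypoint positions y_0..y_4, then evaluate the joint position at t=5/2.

y_0 = S_0(0) = a_0 = -1
y_1 = S_1(0) = a_1 = 1
y_2 = S_2(0) = a_2 = -3
y_3 = S_3(0) = a_3 = -4
y_4 = S_3(2) = 2
t_q=5/2 is in segment 1 (τ=3/2); S_1(τ)=19/161

y_0=-1 y_1=1 y_2=-3 y_3=-4 y_4=2
S(5/2) = 19/161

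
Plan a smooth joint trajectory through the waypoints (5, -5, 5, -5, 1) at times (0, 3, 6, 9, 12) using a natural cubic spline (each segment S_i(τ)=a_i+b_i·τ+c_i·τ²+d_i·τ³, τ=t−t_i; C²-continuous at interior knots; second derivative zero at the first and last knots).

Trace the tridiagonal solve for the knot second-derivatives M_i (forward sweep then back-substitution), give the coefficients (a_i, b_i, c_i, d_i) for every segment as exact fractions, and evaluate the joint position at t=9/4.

Δ: Δ0=-10/3, Δ1=10/3, Δ2=-10/3, Δ3=2
row 1: diag=12, rhs=40; c'=1/4, d'=10/3
row 2: denom=12−3·1/4=45/4; d'=(-40−3·10/3)/(45/4)=-40/9
row 3: denom=12−3·4/15=56/5; d'=(32−3·-40/9)/(56/5)=85/21
back: M3=85/21
back: M2=-40/9−4/15·85/21=-116/21
back: M1=10/3−1/4·-116/21=33/7
M: M0=0, M1=33/7, M2=-116/21, M3=85/21, M4=0
seg 0: a=5, c=M0/2=0, d=(M1−M0)/(6·3)=11/42, b=Δ0−h0·(2M0+M1)/6=-239/42
seg 1: a=-5, c=M1/2=33/14, d=(M2−M1)/(6·3)=-215/378, b=Δ1−h1·(2M1+M2)/6=29/21
seg 2: a=5, c=M2/2=-58/21, d=(M3−M2)/(6·3)=67/126, b=Δ2−h2·(2M2+M3)/6=1/6
seg 3: a=-5, c=M3/2=85/42, d=(M4−M3)/(6·3)=-85/378, b=Δ3−h3·(2M3+M4)/6=-43/21
t_q=9/4 → seg 0, τ=9/4; S=5+-239/42·τ+0·τ²+11/42·τ³=-617/128

  seg 0: a=5 b=-239/42 c=0 d=11/42
  seg 1: a=-5 b=29/21 c=33/14 d=-215/378
  seg 2: a=5 b=1/6 c=-58/21 d=67/126
  seg 3: a=-5 b=-43/21 c=85/42 d=-85/378
S(9/4) = -617/128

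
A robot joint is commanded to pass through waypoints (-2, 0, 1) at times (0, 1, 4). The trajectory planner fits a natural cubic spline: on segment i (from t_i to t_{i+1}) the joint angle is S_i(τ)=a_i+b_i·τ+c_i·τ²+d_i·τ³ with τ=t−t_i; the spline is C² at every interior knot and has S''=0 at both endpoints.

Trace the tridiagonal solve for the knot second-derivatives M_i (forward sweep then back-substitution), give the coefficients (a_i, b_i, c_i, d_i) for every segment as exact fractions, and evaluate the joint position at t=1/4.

Δ: Δ0=2, Δ1=1/3
row 1: diag=8, rhs=-10; c'=3/8, d'=-5/4
back: M1=-5/4
M: M0=0, M1=-5/4, M2=0
seg 0: a=-2, c=M0/2=0, d=(M1−M0)/(6·1)=-5/24, b=Δ0−h0·(2M0+M1)/6=53/24
seg 1: a=0, c=M1/2=-5/8, d=(M2−M1)/(6·3)=5/72, b=Δ1−h1·(2M1+M2)/6=19/12
t_q=1/4 → seg 0, τ=1/4; S=-2+53/24·τ+0·τ²+-5/24·τ³=-743/512

  seg 0: a=-2 b=53/24 c=0 d=-5/24
  seg 1: a=0 b=19/12 c=-5/8 d=5/72
S(1/4) = -743/512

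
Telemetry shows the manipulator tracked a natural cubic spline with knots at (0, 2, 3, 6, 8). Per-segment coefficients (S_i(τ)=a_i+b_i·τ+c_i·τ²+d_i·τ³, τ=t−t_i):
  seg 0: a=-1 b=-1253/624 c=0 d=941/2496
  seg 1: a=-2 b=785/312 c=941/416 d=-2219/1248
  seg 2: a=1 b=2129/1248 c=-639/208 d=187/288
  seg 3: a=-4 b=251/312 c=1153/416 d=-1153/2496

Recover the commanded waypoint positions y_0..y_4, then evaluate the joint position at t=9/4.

y_0=-1 y_1=-2 y_2=1 y_3=-4 y_4=5
S(9/4) = -33477/26624

y_0 = S_0(0) = a_0 = -1
y_1 = S_1(0) = a_1 = -2
y_2 = S_2(0) = a_2 = 1
y_3 = S_3(0) = a_3 = -4
y_4 = S_3(2) = 5
t_q=9/4 is in segment 1 (τ=1/4); S_1(τ)=-33477/26624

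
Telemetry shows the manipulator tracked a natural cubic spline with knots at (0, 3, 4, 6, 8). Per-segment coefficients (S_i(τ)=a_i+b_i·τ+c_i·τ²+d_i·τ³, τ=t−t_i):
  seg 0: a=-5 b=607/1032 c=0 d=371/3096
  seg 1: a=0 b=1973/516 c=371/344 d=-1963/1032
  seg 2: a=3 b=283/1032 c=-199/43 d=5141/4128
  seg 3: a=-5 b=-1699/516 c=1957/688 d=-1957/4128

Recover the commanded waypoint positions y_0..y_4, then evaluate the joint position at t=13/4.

y_0=-5 y_1=0 y_2=3 y_3=-5 y_4=-4
S(13/4) = 21875/22016

y_0 = S_0(0) = a_0 = -5
y_1 = S_1(0) = a_1 = 0
y_2 = S_2(0) = a_2 = 3
y_3 = S_3(0) = a_3 = -5
y_4 = S_3(2) = -4
t_q=13/4 is in segment 1 (τ=1/4); S_1(τ)=21875/22016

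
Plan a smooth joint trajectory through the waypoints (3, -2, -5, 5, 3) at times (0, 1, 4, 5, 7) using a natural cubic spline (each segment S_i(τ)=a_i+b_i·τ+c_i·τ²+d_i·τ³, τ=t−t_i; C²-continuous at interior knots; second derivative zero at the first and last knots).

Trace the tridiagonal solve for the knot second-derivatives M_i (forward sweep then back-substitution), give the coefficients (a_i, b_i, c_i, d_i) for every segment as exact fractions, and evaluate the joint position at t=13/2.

Δ: Δ0=-5, Δ1=-1, Δ2=10, Δ3=-1
row 1: diag=8, rhs=24; c'=3/8, d'=3
row 2: denom=8−3·3/8=55/8; d'=(66−3·3)/(55/8)=456/55
row 3: denom=6−1·8/55=322/55; d'=(-66−1·456/55)/(322/55)=-2043/161
back: M3=-2043/161
back: M2=456/55−8/55·-2043/161=1632/161
back: M1=3−3/8·1632/161=-129/161
M: M0=0, M1=-129/161, M2=1632/161, M3=-2043/161, M4=0
seg 0: a=3, c=M0/2=0, d=(M1−M0)/(6·1)=-43/322, b=Δ0−h0·(2M0+M1)/6=-1567/322
seg 1: a=-2, c=M1/2=-129/322, d=(M2−M1)/(6·3)=587/966, b=Δ1−h1·(2M1+M2)/6=-848/161
seg 2: a=-5, c=M2/2=816/161, d=(M3−M2)/(6·1)=-175/46, b=Δ2−h2·(2M2+M3)/6=2813/322
seg 3: a=5, c=M3/2=-2043/322, d=(M4−M3)/(6·2)=681/644, b=Δ3−h3·(2M3+M4)/6=1201/161
t_q=13/2 → seg 3, τ=3/2; S=5+1201/161·τ+-2043/322·τ²+681/644·τ³=28247/5152

  seg 0: a=3 b=-1567/322 c=0 d=-43/322
  seg 1: a=-2 b=-848/161 c=-129/322 d=587/966
  seg 2: a=-5 b=2813/322 c=816/161 d=-175/46
  seg 3: a=5 b=1201/161 c=-2043/322 d=681/644
S(13/2) = 28247/5152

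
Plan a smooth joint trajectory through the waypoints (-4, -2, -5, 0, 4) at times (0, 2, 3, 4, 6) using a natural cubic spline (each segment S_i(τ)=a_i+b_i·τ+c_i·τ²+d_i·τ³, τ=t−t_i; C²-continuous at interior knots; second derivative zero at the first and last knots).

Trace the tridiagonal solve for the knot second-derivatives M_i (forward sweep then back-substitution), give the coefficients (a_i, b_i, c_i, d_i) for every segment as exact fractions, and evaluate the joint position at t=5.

Δ: Δ0=1, Δ1=-3, Δ2=5, Δ3=2
row 1: diag=6, rhs=-24; c'=1/6, d'=-4
row 2: denom=4−1·1/6=23/6; d'=(48−1·-4)/(23/6)=312/23
row 3: denom=6−1·6/23=132/23; d'=(-18−1·312/23)/(132/23)=-11/2
back: M3=-11/2
back: M2=312/23−6/23·-11/2=15
back: M1=-4−1/6·15=-13/2
M: M0=0, M1=-13/2, M2=15, M3=-11/2, M4=0
seg 0: a=-4, c=M0/2=0, d=(M1−M0)/(6·2)=-13/24, b=Δ0−h0·(2M0+M1)/6=19/6
seg 1: a=-2, c=M1/2=-13/4, d=(M2−M1)/(6·1)=43/12, b=Δ1−h1·(2M1+M2)/6=-10/3
seg 2: a=-5, c=M2/2=15/2, d=(M3−M2)/(6·1)=-41/12, b=Δ2−h2·(2M2+M3)/6=11/12
seg 3: a=0, c=M3/2=-11/4, d=(M4−M3)/(6·2)=11/24, b=Δ3−h3·(2M3+M4)/6=17/3
t_q=5 → seg 3, τ=1; S=0+17/3·τ+-11/4·τ²+11/24·τ³=27/8

  seg 0: a=-4 b=19/6 c=0 d=-13/24
  seg 1: a=-2 b=-10/3 c=-13/4 d=43/12
  seg 2: a=-5 b=11/12 c=15/2 d=-41/12
  seg 3: a=0 b=17/3 c=-11/4 d=11/24
S(5) = 27/8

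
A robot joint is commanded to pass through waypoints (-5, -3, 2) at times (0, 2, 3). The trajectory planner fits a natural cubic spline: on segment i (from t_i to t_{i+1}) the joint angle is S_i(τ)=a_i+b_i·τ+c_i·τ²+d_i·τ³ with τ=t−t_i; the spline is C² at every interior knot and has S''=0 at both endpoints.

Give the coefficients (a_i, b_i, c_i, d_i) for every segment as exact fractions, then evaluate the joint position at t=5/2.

  seg 0: a=-5 b=-1/3 c=0 d=1/3
  seg 1: a=-3 b=11/3 c=2 d=-2/3
S(5/2) = -3/4

Δ: Δ0=1, Δ1=5
row 1: diag=6, rhs=24; c'=1/6, d'=4
back: M1=4
M: M0=0, M1=4, M2=0
seg 0: a=-5, c=M0/2=0, d=(M1−M0)/(6·2)=1/3, b=Δ0−h0·(2M0+M1)/6=-1/3
seg 1: a=-3, c=M1/2=2, d=(M2−M1)/(6·1)=-2/3, b=Δ1−h1·(2M1+M2)/6=11/3
t_q=5/2 → seg 1, τ=1/2; S=-3+11/3·τ+2·τ²+-2/3·τ³=-3/4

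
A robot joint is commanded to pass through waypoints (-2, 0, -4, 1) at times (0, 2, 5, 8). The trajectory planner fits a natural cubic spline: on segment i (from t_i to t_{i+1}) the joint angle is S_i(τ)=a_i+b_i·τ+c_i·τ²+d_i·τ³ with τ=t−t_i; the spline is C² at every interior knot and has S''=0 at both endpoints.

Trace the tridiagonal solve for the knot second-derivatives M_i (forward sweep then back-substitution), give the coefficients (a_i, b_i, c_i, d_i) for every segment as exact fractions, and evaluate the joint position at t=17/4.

Δ: Δ0=1, Δ1=-4/3, Δ2=5/3
row 1: diag=10, rhs=-14; c'=3/10, d'=-7/5
row 2: denom=12−3·3/10=111/10; d'=(18−3·-7/5)/(111/10)=2
back: M2=2
back: M1=-7/5−3/10·2=-2
M: M0=0, M1=-2, M2=2, M3=0
seg 0: a=-2, c=M0/2=0, d=(M1−M0)/(6·2)=-1/6, b=Δ0−h0·(2M0+M1)/6=5/3
seg 1: a=0, c=M1/2=-1, d=(M2−M1)/(6·3)=2/9, b=Δ1−h1·(2M1+M2)/6=-1/3
seg 2: a=-4, c=M2/2=1, d=(M3−M2)/(6·3)=-1/9, b=Δ2−h2·(2M2+M3)/6=-1/3
t_q=17/4 → seg 1, τ=9/4; S=0+-1/3·τ+-1·τ²+2/9·τ³=-105/32

  seg 0: a=-2 b=5/3 c=0 d=-1/6
  seg 1: a=0 b=-1/3 c=-1 d=2/9
  seg 2: a=-4 b=-1/3 c=1 d=-1/9
S(17/4) = -105/32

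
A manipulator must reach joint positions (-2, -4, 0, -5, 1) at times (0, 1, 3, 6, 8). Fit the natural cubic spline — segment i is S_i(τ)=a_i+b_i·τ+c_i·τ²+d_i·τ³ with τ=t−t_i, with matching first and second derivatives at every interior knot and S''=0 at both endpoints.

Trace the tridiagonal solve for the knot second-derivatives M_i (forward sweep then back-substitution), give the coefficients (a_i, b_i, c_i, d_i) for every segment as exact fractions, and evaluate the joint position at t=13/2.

Δ: Δ0=-2, Δ1=2, Δ2=-5/3, Δ3=3
row 1: diag=6, rhs=24; c'=1/3, d'=4
row 2: denom=10−2·1/3=28/3; d'=(-22−2·4)/(28/3)=-45/14
row 3: denom=10−3·9/28=253/28; d'=(28−3·-45/14)/(253/28)=1054/253
back: M3=1054/253
back: M2=-45/14−9/28·1054/253=-1152/253
back: M1=4−1/3·-1152/253=1396/253
M: M0=0, M1=1396/253, M2=-1152/253, M3=1054/253, M4=0
seg 0: a=-2, c=M0/2=0, d=(M1−M0)/(6·1)=698/759, b=Δ0−h0·(2M0+M1)/6=-2216/759
seg 1: a=-4, c=M1/2=698/253, d=(M2−M1)/(6·2)=-637/759, b=Δ1−h1·(2M1+M2)/6=-122/759
seg 2: a=0, c=M2/2=-576/253, d=(M3−M2)/(6·3)=1103/2277, b=Δ2−h2·(2M2+M3)/6=610/759
seg 3: a=-5, c=M3/2=527/253, d=(M4−M3)/(6·2)=-527/1518, b=Δ3−h3·(2M3+M4)/6=169/759
t_q=13/2 → seg 3, τ=1/2; S=-5+169/759·τ+527/253·τ²+-527/1518·τ³=-17857/4048

  seg 0: a=-2 b=-2216/759 c=0 d=698/759
  seg 1: a=-4 b=-122/759 c=698/253 d=-637/759
  seg 2: a=0 b=610/759 c=-576/253 d=1103/2277
  seg 3: a=-5 b=169/759 c=527/253 d=-527/1518
S(13/2) = -17857/4048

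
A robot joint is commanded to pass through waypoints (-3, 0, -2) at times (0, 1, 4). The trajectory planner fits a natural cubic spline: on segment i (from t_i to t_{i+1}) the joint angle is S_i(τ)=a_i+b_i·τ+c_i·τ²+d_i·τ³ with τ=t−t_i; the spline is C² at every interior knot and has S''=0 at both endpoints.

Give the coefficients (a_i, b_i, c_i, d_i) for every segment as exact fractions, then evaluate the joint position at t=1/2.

  seg 0: a=-3 b=83/24 c=0 d=-11/24
  seg 1: a=0 b=25/12 c=-11/8 d=11/72
S(1/2) = -85/64

Δ: Δ0=3, Δ1=-2/3
row 1: diag=8, rhs=-22; c'=3/8, d'=-11/4
back: M1=-11/4
M: M0=0, M1=-11/4, M2=0
seg 0: a=-3, c=M0/2=0, d=(M1−M0)/(6·1)=-11/24, b=Δ0−h0·(2M0+M1)/6=83/24
seg 1: a=0, c=M1/2=-11/8, d=(M2−M1)/(6·3)=11/72, b=Δ1−h1·(2M1+M2)/6=25/12
t_q=1/2 → seg 0, τ=1/2; S=-3+83/24·τ+0·τ²+-11/24·τ³=-85/64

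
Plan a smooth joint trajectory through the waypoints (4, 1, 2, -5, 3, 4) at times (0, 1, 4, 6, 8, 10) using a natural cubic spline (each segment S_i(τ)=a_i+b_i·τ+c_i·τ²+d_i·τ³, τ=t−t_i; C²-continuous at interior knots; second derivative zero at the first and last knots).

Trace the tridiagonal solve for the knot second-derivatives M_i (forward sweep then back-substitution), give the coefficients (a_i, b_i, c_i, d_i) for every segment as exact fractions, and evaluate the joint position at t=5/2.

Δ: Δ0=-3, Δ1=1/3, Δ2=-7/2, Δ3=4, Δ4=1/2
row 1: diag=8, rhs=20; c'=3/8, d'=5/2
row 2: denom=10−3·3/8=71/8; d'=(-23−3·5/2)/(71/8)=-244/71
row 3: denom=8−2·16/71=536/71; d'=(45−2·-244/71)/(536/71)=3683/536
row 4: denom=8−2·71/268=1001/134; d'=(-21−2·3683/536)/(1001/134)=-9311/2002
back: M4=-9311/2002
back: M3=3683/536−71/268·-9311/2002=16223/2002
back: M2=-244/71−16/71·16223/2002=-5268/1001
back: M1=5/2−3/8·-5268/1001=4478/1001
M: M0=0, M1=4478/1001, M2=-5268/1001, M3=16223/2002, M4=-9311/2002, M5=0
seg 0: a=4, c=M0/2=0, d=(M1−M0)/(6·1)=2239/3003, b=Δ0−h0·(2M0+M1)/6=-11248/3003
seg 1: a=1, c=M1/2=2239/1001, d=(M2−M1)/(6·3)=-443/819, b=Δ1−h1·(2M1+M2)/6=-4531/3003
seg 2: a=2, c=M2/2=-2634/1001, d=(M3−M2)/(6·2)=26759/24024, b=Δ2−h2·(2M2+M3)/6=-622/231
seg 3: a=-5, c=M3/2=16223/4004, d=(M4−M3)/(6·2)=-12767/12012, b=Δ3−h3·(2M3+M4)/6=127/858
seg 4: a=3, c=M4/2=-9311/4004, d=(M5−M4)/(6·2)=9311/24024, b=Δ4−h4·(2M4+M5)/6=21625/6006
t_q=5/2 → seg 1, τ=3/2; S=1+-4531/3003·τ+2239/1001·τ²+-443/819·τ³=15567/8008

  seg 0: a=4 b=-11248/3003 c=0 d=2239/3003
  seg 1: a=1 b=-4531/3003 c=2239/1001 d=-443/819
  seg 2: a=2 b=-622/231 c=-2634/1001 d=26759/24024
  seg 3: a=-5 b=127/858 c=16223/4004 d=-12767/12012
  seg 4: a=3 b=21625/6006 c=-9311/4004 d=9311/24024
S(5/2) = 15567/8008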